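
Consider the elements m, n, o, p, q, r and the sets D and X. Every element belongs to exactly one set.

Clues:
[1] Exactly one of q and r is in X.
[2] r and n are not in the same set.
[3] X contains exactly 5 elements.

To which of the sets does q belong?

q: X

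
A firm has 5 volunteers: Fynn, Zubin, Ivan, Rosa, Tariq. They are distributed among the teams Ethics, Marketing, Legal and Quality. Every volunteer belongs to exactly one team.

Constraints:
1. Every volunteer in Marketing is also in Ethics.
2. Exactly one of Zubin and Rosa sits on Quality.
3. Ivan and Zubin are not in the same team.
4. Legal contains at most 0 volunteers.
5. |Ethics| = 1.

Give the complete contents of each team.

Ethics = {Zubin}; Marketing = {}; Legal = {}; Quality = {Fynn, Ivan, Rosa, Tariq}

(4): Legal already has 0, so the rest are out.
Suppose Fynn ∈ Ethics: no assignment then satisfies all the clues, so Fynn ∉ Ethics.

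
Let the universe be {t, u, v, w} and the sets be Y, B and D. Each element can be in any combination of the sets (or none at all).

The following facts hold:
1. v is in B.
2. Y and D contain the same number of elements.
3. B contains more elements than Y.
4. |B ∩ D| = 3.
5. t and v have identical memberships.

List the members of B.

B = {t, u, v, w}

From (1): v ∈ B.
(5): t matches v: t ∈ B.
Suppose u ∉ B: no assignment then satisfies all the clues, so u ∈ B.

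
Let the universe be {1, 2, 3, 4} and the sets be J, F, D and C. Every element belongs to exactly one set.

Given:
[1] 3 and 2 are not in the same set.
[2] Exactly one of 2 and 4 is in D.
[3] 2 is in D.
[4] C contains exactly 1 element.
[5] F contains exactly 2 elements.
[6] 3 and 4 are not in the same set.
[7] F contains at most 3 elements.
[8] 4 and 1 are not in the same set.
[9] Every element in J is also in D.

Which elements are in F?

F = {1, 3}

From (3): 2 ∈ D.
(1): 3 ∉ D.
(2) (exactly one): 4 ∉ D.
(9) contrapositive: 3 ∉ J.
(9) contrapositive: 4 ∉ J.
Suppose 1 ∉ F: no assignment then satisfies all the clues, so 1 ∈ F.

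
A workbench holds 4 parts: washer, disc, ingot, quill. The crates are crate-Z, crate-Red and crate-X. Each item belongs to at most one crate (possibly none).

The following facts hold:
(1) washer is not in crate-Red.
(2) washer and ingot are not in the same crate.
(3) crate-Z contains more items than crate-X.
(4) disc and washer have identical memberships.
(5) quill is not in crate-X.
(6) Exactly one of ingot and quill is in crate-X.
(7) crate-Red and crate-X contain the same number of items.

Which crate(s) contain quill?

quill: crate-Red

From (1): washer ∉ crate-Red.
From (5): quill ∉ crate-X.
(4): disc matches washer: disc ∉ crate-Red.
(6) (exactly one): ingot ∈ crate-X.
(2): washer ∉ crate-X.
(4): disc matches washer: disc ∉ crate-X.
Suppose quill ∈ crate-Z: no assignment then satisfies all the clues, so quill ∉ crate-Z.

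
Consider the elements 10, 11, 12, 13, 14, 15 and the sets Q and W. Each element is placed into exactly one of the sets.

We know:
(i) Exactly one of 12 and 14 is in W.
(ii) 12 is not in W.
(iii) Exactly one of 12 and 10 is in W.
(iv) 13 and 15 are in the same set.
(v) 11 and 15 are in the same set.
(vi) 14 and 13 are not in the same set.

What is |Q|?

4

From (ii): 12 ∉ W.
(i) (exactly one): 14 ∈ W.
(iii) (exactly one): 10 ∈ W.
(vi): 13 ∉ W.
Only one set left: 12 ∈ Q.
Only one set left: 13 ∈ Q.
(iv): 15 matches 13: 15 ∈ Q.
(v): 11 matches 15: 11 ∈ Q.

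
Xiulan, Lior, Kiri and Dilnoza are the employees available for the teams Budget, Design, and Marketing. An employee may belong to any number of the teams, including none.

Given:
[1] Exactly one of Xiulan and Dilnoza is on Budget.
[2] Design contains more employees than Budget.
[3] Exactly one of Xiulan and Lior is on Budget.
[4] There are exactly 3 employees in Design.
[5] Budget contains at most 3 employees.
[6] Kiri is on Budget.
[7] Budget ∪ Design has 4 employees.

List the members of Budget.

Budget = {Kiri, Xiulan}

From (6): Kiri ∈ Budget.
Suppose Xiulan ∉ Budget: no assignment then satisfies all the clues, so Xiulan ∈ Budget.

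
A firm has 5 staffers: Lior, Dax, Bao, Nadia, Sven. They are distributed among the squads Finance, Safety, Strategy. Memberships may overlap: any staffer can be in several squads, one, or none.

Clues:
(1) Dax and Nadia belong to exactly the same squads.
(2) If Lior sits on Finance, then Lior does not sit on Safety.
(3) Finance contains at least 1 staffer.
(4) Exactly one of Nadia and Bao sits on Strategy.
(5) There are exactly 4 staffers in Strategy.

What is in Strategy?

Strategy = {Dax, Lior, Nadia, Sven}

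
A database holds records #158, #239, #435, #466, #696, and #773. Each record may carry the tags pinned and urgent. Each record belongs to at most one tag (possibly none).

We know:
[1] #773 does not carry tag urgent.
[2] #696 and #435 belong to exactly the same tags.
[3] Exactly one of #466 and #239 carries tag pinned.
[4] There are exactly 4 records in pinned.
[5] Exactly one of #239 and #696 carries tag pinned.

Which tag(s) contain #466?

#466: pinned

From (1): #773 ∉ urgent.
Suppose #466 ∉ pinned: no assignment then satisfies all the clues, so #466 ∈ pinned.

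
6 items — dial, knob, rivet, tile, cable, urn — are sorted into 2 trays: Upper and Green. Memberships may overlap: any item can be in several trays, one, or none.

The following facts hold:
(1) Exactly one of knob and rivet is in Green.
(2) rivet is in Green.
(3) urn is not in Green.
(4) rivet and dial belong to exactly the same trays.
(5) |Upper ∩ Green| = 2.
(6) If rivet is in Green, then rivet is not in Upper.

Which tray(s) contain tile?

tile: Green, Upper

From (2): rivet ∈ Green.
From (3): urn ∉ Green.
(1) (exactly one): knob ∉ Green.
(4): dial matches rivet: dial ∈ Green.
(6): rivet ∉ Upper.
(4): dial matches rivet: dial ∉ Upper.
Suppose tile ∉ Upper: no assignment then satisfies all the clues, so tile ∈ Upper.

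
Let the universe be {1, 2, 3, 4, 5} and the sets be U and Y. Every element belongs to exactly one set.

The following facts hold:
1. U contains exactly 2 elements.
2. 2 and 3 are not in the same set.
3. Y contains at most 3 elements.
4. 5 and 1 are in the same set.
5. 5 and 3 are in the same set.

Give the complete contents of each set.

U = {2, 4}; Y = {1, 3, 5}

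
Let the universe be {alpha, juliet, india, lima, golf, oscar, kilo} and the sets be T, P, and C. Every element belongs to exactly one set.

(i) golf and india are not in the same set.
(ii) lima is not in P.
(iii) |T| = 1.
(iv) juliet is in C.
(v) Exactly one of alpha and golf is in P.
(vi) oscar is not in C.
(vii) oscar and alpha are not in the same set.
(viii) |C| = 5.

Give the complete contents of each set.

From (ii): lima ∉ P.
From (iv): juliet ∈ C.
From (vi): oscar ∉ C.
Suppose alpha ∈ T: no assignment then satisfies all the clues, so alpha ∉ T.

T = {oscar}; P = {golf}; C = {alpha, india, juliet, kilo, lima}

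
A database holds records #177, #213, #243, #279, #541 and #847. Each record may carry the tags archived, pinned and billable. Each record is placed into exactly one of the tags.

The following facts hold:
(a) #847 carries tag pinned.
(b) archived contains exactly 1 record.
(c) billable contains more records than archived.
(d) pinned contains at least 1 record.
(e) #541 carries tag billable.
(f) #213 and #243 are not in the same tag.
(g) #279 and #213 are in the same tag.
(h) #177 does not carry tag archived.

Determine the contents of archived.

From (a): #847 ∈ pinned.
From (e): #541 ∈ billable.
From (h): #177 ∉ archived.
Suppose #213 ∈ archived: no assignment then satisfies all the clues, so #213 ∉ archived.

archived = {#243}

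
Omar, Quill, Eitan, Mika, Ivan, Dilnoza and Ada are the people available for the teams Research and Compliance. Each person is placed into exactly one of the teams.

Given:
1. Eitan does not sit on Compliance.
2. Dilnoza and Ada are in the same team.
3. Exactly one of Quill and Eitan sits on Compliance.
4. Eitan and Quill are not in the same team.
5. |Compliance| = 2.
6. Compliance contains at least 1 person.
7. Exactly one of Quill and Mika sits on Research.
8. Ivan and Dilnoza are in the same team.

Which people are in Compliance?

From (1): Eitan ∉ Compliance.
(3) (exactly one): Quill ∈ Compliance.
(7) (exactly one): Mika ∈ Research.
Only one team left: Eitan ∈ Research.
Suppose Omar ∉ Compliance: no assignment then satisfies all the clues, so Omar ∈ Compliance.

Compliance = {Omar, Quill}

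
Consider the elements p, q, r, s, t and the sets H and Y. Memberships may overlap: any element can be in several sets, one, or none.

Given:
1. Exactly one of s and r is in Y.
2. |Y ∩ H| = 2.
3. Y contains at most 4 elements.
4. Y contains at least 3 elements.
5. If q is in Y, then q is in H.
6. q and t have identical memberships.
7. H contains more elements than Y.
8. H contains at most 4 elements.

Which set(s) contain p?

p: H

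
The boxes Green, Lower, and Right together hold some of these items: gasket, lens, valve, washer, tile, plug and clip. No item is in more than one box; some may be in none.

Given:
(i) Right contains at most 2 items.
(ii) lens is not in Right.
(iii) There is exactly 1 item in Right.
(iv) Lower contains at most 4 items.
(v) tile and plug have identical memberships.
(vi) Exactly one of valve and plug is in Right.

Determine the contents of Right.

From (ii): lens ∉ Right.
Suppose gasket ∈ Right: no assignment then satisfies all the clues, so gasket ∉ Right.

Right = {valve}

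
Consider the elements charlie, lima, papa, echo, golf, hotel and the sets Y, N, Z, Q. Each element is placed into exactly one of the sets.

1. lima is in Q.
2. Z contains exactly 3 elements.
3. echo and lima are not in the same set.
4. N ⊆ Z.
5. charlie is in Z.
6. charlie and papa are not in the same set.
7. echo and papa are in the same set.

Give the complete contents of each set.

Y = {echo, papa}; N = {}; Z = {charlie, golf, hotel}; Q = {lima}

From (1): lima ∈ Q.
From (5): charlie ∈ Z.
(3): echo ∉ Q.
(6): papa ∉ Z.
(7): echo matches papa: echo ∉ Z.
(7): papa matches echo: papa ∉ Q.
(2): only 3 candidates remain for Z, so all are in.
(4) contrapositive: papa ∉ N.
(4) contrapositive: echo ∉ N.
Only one set left: papa ∈ Y.
Only one set left: echo ∈ Y.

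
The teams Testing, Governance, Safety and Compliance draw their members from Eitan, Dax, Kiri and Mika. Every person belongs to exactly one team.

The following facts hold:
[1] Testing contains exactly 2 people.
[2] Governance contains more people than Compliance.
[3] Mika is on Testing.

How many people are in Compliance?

0

From (3): Mika ∈ Testing.
Suppose Eitan ∈ Compliance: no assignment then satisfies all the clues, so Eitan ∉ Compliance.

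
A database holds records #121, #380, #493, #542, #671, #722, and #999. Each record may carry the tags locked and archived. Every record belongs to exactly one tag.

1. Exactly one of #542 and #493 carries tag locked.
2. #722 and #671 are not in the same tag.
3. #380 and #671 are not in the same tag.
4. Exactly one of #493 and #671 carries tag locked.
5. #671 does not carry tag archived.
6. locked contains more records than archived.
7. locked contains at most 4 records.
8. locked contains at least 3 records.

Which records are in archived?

archived = {#380, #493, #722}

From (5): #671 ∉ archived.
Only one tag left: #671 ∈ locked.
(2): #722 ∉ locked.
(3): #380 ∉ locked.
(4) (exactly one): #493 ∉ locked.
Only one tag left: #380 ∈ archived.
Only one tag left: #493 ∈ archived.
Only one tag left: #722 ∈ archived.
(1) (exactly one): #542 ∈ locked.
Suppose #121 ∈ archived: no assignment then satisfies all the clues, so #121 ∉ archived.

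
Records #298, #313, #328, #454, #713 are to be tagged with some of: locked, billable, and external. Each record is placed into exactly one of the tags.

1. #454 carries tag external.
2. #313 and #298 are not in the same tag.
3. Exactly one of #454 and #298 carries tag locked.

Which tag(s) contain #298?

#298: locked

From (1): #454 ∈ external.
(3) (exactly one): #298 ∈ locked.
(2): #313 ∉ locked.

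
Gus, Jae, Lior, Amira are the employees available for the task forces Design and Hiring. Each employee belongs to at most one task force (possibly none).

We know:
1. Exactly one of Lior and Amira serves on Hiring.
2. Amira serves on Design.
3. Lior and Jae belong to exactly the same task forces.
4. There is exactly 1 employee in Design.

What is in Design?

From (2): Amira ∈ Design.
(1) (exactly one): Lior ∈ Hiring.
(3): Jae matches Lior: Jae ∉ Design.
(3): Jae matches Lior: Jae ∈ Hiring.
(4): Design already has 1, so the rest are out.

Design = {Amira}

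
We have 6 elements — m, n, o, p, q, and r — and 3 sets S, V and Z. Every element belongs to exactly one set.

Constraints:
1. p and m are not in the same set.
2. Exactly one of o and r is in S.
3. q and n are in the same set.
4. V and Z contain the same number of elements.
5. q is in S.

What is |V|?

From (5): q ∈ S.
(3): n matches q: n ∈ S.

1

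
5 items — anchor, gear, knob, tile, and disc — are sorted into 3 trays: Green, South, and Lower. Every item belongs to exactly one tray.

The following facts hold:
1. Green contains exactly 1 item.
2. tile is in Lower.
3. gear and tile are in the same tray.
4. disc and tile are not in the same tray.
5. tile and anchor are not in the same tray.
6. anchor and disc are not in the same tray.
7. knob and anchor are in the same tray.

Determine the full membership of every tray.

Green = {disc}; South = {anchor, knob}; Lower = {gear, tile}

From (2): tile ∈ Lower.
(3): gear matches tile: gear ∉ Green.
(3): gear matches tile: gear ∉ South.
(3): gear matches tile: gear ∈ Lower.
(4): disc ∉ Lower.
(5): anchor ∉ Lower.
(7): knob matches anchor: knob ∉ Lower.
Suppose anchor ∈ Green: no assignment then satisfies all the clues, so anchor ∉ Green.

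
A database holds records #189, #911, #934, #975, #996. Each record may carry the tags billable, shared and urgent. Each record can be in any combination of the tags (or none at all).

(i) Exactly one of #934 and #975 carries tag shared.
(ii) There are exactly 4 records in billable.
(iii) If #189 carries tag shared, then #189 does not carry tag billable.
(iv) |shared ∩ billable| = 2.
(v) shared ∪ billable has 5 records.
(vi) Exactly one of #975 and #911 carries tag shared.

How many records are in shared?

3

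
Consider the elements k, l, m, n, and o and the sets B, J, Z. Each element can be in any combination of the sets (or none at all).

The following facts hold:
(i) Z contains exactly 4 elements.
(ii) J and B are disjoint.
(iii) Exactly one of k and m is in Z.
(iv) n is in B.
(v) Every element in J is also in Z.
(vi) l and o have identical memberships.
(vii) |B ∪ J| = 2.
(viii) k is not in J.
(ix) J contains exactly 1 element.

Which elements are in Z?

Z = {l, m, n, o}

From (iv): n ∈ B.
From (viii): k ∉ J.
(ii) (disjoint): n ∉ J.
Suppose k ∈ Z: no assignment then satisfies all the clues, so k ∉ Z.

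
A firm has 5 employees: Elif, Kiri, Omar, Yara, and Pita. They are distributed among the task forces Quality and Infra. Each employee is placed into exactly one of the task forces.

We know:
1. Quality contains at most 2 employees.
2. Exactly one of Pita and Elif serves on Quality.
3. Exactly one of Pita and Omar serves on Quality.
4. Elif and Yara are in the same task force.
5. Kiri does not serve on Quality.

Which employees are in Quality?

From (5): Kiri ∉ Quality.
Only one task force left: Kiri ∈ Infra.
Suppose Elif ∈ Quality: no assignment then satisfies all the clues, so Elif ∉ Quality.

Quality = {Pita}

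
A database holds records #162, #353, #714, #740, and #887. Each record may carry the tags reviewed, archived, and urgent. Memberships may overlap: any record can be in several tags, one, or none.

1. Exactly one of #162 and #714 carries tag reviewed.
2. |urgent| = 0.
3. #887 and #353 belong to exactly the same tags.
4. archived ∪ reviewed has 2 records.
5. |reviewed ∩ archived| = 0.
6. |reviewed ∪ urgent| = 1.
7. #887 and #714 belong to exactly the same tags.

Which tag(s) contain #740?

(2): urgent already has 0, so the rest are out.
Suppose #740 ∈ reviewed: no assignment then satisfies all the clues, so #740 ∉ reviewed.

#740: archived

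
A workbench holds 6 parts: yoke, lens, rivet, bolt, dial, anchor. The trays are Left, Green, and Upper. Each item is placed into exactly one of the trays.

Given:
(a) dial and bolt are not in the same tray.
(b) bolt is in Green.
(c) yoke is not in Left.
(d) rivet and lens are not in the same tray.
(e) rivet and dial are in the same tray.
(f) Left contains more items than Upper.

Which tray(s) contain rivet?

rivet: Left

From (b): bolt ∈ Green.
From (c): yoke ∉ Left.
(a): dial ∉ Green.
(e): rivet matches dial: rivet ∉ Green.
Suppose rivet ∉ Left: no assignment then satisfies all the clues, so rivet ∈ Left.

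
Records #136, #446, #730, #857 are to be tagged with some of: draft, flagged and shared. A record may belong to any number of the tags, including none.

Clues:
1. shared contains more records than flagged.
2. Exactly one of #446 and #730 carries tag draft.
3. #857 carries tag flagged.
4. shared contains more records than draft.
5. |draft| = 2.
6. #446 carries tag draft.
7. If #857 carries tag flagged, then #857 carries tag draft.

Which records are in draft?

From (3): #857 ∈ flagged.
From (6): #446 ∈ draft.
(2) (exactly one): #730 ∉ draft.
(7): #857 ∈ draft.
(5): draft already has 2, so the rest are out.

draft = {#446, #857}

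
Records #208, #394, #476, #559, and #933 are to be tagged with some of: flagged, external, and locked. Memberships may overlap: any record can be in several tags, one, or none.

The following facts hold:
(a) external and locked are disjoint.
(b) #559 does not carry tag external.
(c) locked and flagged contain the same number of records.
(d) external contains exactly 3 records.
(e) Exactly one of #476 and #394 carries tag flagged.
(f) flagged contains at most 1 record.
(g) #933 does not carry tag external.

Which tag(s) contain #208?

#208: external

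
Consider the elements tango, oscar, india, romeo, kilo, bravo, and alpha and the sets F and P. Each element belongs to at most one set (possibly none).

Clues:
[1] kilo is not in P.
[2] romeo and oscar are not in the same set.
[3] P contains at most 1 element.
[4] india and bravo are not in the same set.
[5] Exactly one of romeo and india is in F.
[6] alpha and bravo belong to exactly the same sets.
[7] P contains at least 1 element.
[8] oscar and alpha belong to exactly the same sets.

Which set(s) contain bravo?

bravo: none

From (1): kilo ∉ P.
Suppose bravo ∈ F: no assignment then satisfies all the clues, so bravo ∉ F.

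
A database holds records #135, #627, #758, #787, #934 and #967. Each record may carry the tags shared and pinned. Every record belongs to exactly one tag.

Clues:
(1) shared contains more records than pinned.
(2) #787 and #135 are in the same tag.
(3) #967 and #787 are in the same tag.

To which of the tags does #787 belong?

#787: shared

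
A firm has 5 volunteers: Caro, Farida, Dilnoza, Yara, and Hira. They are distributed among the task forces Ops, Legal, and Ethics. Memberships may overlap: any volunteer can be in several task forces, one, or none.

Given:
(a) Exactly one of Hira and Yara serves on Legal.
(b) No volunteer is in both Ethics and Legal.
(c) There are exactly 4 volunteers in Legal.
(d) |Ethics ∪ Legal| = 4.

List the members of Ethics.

Ethics = {}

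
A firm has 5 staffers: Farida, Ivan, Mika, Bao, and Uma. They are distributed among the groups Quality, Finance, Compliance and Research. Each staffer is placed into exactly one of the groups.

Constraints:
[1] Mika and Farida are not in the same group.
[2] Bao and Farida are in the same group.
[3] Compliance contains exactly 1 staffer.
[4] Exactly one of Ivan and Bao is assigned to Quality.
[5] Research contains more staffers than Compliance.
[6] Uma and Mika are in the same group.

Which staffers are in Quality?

Quality = {Bao, Farida}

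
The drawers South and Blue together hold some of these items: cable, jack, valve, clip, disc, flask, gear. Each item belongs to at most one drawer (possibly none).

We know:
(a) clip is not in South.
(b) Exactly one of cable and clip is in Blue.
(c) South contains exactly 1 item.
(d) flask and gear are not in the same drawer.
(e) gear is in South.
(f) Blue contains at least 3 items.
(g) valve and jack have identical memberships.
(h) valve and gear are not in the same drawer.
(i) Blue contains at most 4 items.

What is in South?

South = {gear}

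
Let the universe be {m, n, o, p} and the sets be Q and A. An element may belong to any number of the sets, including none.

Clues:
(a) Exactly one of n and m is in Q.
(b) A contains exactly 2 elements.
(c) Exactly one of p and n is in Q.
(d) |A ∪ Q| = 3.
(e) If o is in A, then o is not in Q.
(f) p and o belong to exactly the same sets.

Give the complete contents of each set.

Q = {n}; A = {o, p}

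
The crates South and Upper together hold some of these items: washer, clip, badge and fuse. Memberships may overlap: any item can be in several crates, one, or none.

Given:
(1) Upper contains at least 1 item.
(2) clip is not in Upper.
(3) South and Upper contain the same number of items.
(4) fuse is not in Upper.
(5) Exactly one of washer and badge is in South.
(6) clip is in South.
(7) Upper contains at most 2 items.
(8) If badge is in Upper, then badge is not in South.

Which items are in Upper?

Upper = {badge, washer}

From (2): clip ∉ Upper.
From (4): fuse ∉ Upper.
From (6): clip ∈ South.
Suppose washer ∉ Upper: no assignment then satisfies all the clues, so washer ∈ Upper.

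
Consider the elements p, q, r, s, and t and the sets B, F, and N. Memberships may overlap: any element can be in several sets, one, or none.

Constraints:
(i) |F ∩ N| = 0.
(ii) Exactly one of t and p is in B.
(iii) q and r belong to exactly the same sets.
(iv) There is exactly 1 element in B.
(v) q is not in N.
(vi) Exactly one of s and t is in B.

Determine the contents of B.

B = {t}

From (v): q ∉ N.
(iii): r matches q: r ∉ N.
Suppose p ∈ B: no assignment then satisfies all the clues, so p ∉ B.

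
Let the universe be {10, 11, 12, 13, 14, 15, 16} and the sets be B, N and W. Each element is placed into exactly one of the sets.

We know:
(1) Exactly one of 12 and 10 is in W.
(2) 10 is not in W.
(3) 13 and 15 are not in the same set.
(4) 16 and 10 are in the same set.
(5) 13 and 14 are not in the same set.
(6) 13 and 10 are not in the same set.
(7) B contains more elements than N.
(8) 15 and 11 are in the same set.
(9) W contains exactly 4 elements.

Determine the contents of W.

W = {11, 12, 14, 15}

From (2): 10 ∉ W.
(1) (exactly one): 12 ∈ W.
(4): 16 matches 10: 16 ∉ W.
Suppose 11 ∉ W: no assignment then satisfies all the clues, so 11 ∈ W.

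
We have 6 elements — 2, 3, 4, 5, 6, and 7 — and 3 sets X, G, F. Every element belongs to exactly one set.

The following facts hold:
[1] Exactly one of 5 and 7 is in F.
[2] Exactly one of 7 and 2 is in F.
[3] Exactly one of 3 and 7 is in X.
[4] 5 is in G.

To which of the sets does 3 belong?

3: X

From (4): 5 ∈ G.
(1) (exactly one): 7 ∈ F.
(2) (exactly one): 2 ∉ F.
(3) (exactly one): 3 ∈ X.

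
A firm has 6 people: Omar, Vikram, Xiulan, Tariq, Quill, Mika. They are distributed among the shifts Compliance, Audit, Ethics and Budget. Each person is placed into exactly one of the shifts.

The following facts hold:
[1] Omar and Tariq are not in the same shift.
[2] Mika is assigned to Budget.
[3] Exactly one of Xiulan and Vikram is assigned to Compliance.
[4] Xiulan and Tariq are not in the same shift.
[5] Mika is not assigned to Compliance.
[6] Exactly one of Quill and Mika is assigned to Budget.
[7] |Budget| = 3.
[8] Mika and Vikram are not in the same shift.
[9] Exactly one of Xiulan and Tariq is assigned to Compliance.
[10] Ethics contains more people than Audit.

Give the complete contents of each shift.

Compliance = {Tariq, Vikram}; Audit = {}; Ethics = {Quill}; Budget = {Mika, Omar, Xiulan}

From (2): Mika ∈ Budget.
(6) (exactly one): Quill ∉ Budget.
(8): Vikram ∉ Budget.
Suppose Omar ∈ Compliance: no assignment then satisfies all the clues, so Omar ∉ Compliance.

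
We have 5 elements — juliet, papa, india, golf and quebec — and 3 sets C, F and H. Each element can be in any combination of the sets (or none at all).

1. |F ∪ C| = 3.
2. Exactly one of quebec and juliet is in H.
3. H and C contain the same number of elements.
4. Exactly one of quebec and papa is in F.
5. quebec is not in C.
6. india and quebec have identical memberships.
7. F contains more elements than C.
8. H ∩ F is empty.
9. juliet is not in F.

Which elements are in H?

H = {juliet}

From (5): quebec ∉ C.
From (9): juliet ∉ F.
(6): india matches quebec: india ∉ C.
Suppose juliet ∉ H: no assignment then satisfies all the clues, so juliet ∈ H.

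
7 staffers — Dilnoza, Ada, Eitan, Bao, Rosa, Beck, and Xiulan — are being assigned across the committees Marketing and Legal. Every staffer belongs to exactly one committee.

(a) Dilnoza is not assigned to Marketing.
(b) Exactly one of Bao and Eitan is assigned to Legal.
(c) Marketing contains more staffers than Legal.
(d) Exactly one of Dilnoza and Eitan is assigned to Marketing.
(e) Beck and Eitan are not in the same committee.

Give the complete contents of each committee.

Marketing = {Ada, Eitan, Rosa, Xiulan}; Legal = {Bao, Beck, Dilnoza}

From (a): Dilnoza ∉ Marketing.
(d) (exactly one): Eitan ∈ Marketing.
(e): Beck ∉ Marketing.
Only one committee left: Dilnoza ∈ Legal.
Only one committee left: Beck ∈ Legal.
(b) (exactly one): Bao ∈ Legal.
Suppose Ada ∉ Marketing: no assignment then satisfies all the clues, so Ada ∈ Marketing.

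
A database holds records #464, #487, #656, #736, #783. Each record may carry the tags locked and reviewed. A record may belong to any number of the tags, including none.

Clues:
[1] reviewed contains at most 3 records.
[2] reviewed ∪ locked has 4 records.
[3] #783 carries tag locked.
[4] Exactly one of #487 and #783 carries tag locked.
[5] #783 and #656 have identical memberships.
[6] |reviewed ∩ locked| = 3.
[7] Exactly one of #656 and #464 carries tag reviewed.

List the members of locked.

locked = {#464, #656, #736, #783}

From (3): #783 ∈ locked.
(4) (exactly one): #487 ∉ locked.
(5): #656 matches #783: #656 ∈ locked.
Suppose #464 ∉ locked: no assignment then satisfies all the clues, so #464 ∈ locked.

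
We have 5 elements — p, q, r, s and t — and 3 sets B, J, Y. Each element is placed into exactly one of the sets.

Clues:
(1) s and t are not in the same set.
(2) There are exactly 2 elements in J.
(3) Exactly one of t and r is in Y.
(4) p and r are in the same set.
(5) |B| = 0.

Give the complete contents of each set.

B = {}; J = {q, t}; Y = {p, r, s}

(5): B already has 0, so the rest are out.
Suppose p ∈ J: no assignment then satisfies all the clues, so p ∉ J.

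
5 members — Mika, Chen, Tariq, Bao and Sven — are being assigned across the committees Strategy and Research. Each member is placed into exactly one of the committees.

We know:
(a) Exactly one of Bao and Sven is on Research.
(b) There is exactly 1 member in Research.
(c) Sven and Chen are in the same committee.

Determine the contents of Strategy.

Strategy = {Chen, Mika, Sven, Tariq}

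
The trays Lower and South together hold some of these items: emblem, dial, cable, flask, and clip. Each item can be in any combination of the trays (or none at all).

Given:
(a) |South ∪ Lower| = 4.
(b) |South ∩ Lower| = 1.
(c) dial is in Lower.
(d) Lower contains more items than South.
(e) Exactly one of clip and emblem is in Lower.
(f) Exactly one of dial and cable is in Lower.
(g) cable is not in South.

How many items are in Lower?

From (c): dial ∈ Lower.
From (g): cable ∉ South.
(f) (exactly one): cable ∉ Lower.
Suppose flask ∉ Lower: no assignment then satisfies all the clues, so flask ∈ Lower.

3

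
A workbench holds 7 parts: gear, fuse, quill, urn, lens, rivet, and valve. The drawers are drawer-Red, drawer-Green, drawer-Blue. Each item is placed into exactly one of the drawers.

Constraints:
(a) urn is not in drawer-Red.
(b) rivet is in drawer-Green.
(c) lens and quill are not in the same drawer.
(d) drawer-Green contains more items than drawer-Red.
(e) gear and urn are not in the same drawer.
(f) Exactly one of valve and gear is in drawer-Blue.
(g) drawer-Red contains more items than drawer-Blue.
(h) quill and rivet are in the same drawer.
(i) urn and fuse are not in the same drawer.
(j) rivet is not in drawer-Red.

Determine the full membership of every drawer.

drawer-Red = {fuse, lens}; drawer-Green = {quill, rivet, urn, valve}; drawer-Blue = {gear}

From (a): urn ∉ drawer-Red.
From (b): rivet ∈ drawer-Green.
(h): quill matches rivet: quill ∉ drawer-Red.
(h): quill matches rivet: quill ∈ drawer-Green.
(c): lens ∉ drawer-Green.
Suppose gear ∈ drawer-Red: no assignment then satisfies all the clues, so gear ∉ drawer-Red.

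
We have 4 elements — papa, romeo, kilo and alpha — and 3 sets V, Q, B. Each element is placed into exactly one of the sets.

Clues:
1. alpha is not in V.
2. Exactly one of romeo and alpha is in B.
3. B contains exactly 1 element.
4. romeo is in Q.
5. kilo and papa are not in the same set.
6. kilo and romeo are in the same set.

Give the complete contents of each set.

From (1): alpha ∉ V.
From (4): romeo ∈ Q.
(2) (exactly one): alpha ∈ B.
(3): B already has 1, so the rest are out.
(6): kilo matches romeo: kilo ∉ V.
(6): kilo matches romeo: kilo ∈ Q.
(5): papa ∉ Q.
Only one set left: papa ∈ V.

V = {papa}; Q = {kilo, romeo}; B = {alpha}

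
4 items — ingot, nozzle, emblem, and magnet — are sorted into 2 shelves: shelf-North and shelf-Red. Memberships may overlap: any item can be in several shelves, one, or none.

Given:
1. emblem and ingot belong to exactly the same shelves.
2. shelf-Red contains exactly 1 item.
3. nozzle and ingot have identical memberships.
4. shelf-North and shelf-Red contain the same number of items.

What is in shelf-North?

shelf-North = {magnet}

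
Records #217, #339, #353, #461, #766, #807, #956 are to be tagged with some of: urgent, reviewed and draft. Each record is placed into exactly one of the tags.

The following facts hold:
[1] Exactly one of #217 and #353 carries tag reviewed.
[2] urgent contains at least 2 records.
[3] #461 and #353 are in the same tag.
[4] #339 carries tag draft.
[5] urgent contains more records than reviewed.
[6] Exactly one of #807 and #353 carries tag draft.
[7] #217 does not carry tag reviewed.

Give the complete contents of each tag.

urgent = {#217, #766, #956}; reviewed = {#353, #461}; draft = {#339, #807}

From (4): #339 ∈ draft.
From (7): #217 ∉ reviewed.
(1) (exactly one): #353 ∈ reviewed.
(3): #461 matches #353: #461 ∉ urgent.
(3): #461 matches #353: #461 ∈ reviewed.
(6) (exactly one): #807 ∈ draft.
Suppose #217 ∉ urgent: no assignment then satisfies all the clues, so #217 ∈ urgent.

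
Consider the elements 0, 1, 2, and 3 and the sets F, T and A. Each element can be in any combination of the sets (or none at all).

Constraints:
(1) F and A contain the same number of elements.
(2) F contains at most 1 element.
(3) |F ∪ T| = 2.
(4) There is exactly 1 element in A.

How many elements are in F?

1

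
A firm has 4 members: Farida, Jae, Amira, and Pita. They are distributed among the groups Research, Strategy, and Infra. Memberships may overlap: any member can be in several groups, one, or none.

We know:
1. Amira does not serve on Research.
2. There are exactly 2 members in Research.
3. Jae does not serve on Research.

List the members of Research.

Research = {Farida, Pita}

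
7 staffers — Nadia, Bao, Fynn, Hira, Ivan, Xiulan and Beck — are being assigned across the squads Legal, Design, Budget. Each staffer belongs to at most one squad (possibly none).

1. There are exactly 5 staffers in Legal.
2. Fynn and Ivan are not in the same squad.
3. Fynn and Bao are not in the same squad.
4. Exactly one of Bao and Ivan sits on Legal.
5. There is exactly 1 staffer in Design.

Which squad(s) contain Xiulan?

Xiulan: Legal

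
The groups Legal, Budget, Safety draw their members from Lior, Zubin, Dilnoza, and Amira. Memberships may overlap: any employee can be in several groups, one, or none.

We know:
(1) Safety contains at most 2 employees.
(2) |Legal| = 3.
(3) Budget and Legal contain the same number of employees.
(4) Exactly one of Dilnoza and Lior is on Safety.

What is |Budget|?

3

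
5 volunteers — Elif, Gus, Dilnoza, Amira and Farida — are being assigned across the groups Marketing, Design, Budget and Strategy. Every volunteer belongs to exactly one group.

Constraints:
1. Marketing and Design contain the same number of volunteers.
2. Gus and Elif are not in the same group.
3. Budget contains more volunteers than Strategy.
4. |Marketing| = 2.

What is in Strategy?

Strategy = {}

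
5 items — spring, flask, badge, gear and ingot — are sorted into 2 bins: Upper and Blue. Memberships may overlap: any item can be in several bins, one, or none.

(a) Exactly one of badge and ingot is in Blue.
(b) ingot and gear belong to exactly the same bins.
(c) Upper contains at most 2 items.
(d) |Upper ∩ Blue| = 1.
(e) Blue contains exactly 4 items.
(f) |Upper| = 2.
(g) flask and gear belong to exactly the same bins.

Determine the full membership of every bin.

Upper = {badge, spring}; Blue = {flask, gear, ingot, spring}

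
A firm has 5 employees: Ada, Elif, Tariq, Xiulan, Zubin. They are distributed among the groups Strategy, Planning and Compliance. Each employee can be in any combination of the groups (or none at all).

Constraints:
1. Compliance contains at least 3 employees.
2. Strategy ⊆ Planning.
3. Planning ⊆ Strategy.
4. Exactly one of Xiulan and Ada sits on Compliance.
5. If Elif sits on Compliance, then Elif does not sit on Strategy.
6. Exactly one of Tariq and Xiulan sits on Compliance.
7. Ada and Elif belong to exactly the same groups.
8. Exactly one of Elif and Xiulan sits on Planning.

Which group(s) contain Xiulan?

Xiulan: Planning, Strategy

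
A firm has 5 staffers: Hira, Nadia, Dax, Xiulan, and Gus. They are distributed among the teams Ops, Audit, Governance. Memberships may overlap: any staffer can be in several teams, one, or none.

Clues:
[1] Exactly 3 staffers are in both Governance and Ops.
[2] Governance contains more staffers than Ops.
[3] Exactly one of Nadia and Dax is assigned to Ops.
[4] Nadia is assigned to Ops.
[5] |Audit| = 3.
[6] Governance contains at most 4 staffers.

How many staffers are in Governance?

4

From (4): Nadia ∈ Ops.
(3) (exactly one): Dax ∉ Ops.
Suppose Nadia ∉ Governance: no assignment then satisfies all the clues, so Nadia ∈ Governance.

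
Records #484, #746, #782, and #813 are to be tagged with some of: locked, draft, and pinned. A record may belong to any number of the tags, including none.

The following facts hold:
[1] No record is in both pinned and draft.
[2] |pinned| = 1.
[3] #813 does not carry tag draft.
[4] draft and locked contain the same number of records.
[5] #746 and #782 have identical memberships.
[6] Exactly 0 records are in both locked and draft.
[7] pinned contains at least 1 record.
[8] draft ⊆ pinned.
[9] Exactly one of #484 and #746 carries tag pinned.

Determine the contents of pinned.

pinned = {#484}

From (3): #813 ∉ draft.
Suppose #484 ∉ pinned: no assignment then satisfies all the clues, so #484 ∈ pinned.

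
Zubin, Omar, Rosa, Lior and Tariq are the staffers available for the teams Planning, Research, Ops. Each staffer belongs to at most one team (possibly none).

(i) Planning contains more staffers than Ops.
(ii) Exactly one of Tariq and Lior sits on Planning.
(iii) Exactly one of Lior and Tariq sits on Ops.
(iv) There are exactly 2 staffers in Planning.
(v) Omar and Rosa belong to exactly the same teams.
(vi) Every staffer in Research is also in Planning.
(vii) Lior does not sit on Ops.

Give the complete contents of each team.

Planning = {Lior, Zubin}; Research = {}; Ops = {Tariq}

From (vii): Lior ∉ Ops.
(iii) (exactly one): Tariq ∈ Ops.
(ii) (exactly one): Lior ∈ Planning.
Suppose Zubin ∉ Planning: no assignment then satisfies all the clues, so Zubin ∈ Planning.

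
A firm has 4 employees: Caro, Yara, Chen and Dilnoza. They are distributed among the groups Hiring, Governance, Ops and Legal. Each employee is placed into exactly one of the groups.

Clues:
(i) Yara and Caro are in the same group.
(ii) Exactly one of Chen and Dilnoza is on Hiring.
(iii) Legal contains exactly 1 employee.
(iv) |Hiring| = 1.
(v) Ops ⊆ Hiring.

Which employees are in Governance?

Governance = {Caro, Yara}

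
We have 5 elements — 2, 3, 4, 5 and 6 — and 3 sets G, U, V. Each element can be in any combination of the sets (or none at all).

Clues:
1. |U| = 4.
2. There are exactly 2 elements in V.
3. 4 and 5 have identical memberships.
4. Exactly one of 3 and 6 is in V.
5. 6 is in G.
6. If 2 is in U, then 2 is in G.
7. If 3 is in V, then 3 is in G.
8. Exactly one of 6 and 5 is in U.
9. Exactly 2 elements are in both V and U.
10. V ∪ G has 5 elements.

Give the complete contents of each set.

G = {2, 3, 4, 5, 6}; U = {2, 3, 4, 5}; V = {2, 3}

From (5): 6 ∈ G.
Suppose 2 ∉ G: no assignment then satisfies all the clues, so 2 ∈ G.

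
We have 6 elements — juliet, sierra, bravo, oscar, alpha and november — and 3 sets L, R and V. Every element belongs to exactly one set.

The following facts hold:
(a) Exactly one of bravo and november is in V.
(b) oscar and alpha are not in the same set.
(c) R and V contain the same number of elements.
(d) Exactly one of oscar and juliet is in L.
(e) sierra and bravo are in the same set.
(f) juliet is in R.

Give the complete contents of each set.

L = {november, oscar}; R = {alpha, juliet}; V = {bravo, sierra}

From (f): juliet ∈ R.
(d) (exactly one): oscar ∈ L.
(b): alpha ∉ L.
Suppose sierra ∈ L: no assignment then satisfies all the clues, so sierra ∉ L.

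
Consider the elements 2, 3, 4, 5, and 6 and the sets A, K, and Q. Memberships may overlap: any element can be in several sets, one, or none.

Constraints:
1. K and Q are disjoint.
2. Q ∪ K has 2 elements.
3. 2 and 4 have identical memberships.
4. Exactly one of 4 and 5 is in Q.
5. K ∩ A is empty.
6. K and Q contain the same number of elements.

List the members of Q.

Q = {5}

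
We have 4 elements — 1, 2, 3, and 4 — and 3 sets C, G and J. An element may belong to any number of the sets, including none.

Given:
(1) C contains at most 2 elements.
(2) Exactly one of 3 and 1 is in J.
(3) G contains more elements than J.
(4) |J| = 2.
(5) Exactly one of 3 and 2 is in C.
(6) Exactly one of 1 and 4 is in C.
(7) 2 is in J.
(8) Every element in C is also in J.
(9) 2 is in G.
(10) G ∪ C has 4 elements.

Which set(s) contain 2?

From (7): 2 ∈ J.
From (9): 2 ∈ G.
Suppose 2 ∉ C: no assignment then satisfies all the clues, so 2 ∈ C.

2: C, G, J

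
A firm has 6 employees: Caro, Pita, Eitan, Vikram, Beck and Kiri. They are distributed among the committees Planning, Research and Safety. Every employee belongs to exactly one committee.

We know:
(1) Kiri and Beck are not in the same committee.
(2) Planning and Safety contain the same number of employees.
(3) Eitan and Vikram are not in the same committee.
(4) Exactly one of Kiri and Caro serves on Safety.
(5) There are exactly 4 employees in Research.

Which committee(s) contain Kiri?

Kiri: Safety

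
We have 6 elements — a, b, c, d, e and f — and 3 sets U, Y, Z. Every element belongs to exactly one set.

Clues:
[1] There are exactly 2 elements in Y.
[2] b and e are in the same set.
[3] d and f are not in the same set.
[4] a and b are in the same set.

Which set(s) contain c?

c: Y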